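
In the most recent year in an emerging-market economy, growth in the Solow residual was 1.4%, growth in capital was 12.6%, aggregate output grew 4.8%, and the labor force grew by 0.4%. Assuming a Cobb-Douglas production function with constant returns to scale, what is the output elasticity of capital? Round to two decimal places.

gY = gA + α·gK + (1−α)·gL, so gY − gA − gL = α(gK − gL).
4.8 − 1.4 − 0.4 = α × (12.6 − 0.4).
3 = 12.2 α, so α = 0.2459.

α = 0.25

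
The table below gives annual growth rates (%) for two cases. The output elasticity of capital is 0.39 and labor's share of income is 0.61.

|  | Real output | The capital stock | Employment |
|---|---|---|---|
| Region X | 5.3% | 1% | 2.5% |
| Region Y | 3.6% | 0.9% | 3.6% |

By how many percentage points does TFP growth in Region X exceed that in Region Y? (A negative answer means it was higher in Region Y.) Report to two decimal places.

Labor's share = 1 − 0.39 = 0.61.
Region X: TFP = 5.3 − 0.39 − 1.525 = 3.385%.
Region Y: TFP = 3.6 − 0.351 − 2.196 = 1.053%.
Difference = 3.385 − (1.053) = 2.332 pp.

2.33 percentage points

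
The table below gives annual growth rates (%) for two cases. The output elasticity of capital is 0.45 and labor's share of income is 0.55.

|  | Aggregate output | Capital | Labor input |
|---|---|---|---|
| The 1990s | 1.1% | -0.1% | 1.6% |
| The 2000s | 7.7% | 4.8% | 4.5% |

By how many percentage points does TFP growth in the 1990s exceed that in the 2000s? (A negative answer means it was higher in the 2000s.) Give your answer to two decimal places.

-2.80 percentage points

Labor's share = 1 − 0.45 = 0.55.
The 1990s: TFP = 1.1 + 0.045 − 0.88 = 0.265%.
The 2000s: TFP = 7.7 − 2.16 − 2.475 = 3.065%.
Difference = 0.265 − (3.065) = -2.8 pp.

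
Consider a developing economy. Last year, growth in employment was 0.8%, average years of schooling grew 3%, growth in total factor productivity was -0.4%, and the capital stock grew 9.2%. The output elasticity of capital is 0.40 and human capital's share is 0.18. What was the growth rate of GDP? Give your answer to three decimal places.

Labor's share = 1 − 0.4 − 0.18 = 0.42.
The capital stock: 0.4 × 9.2 = 3.68 pp.
Average years of schooling: 0.18 × 3 = 0.54 pp.
Employment: 0.42 × 0.8 = 0.336 pp.
Output growth = -0.4 + 4.556 = 4.156%.

GDP growth was 4.156%.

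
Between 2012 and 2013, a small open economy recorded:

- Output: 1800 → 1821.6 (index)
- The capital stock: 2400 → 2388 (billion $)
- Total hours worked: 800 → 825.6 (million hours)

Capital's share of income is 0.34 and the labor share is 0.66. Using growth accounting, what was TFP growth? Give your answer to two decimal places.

-0.74%

Output growth = (1821.6 − 1800) / 1800 = 1.2%.
The capital stock growth = (2388 − 2400) / 2400 = -0.5%.
Total hours worked growth = (825.6 − 800) / 800 = 3.2%.
Labor's share = 1 − 0.34 = 0.66.
The capital stock: 0.34 × (-0.5) = -0.17 pp.
Total hours worked: 0.66 × 3.2 = 2.112 pp.
TFP growth = 1.2 − 1.942 = -0.742%.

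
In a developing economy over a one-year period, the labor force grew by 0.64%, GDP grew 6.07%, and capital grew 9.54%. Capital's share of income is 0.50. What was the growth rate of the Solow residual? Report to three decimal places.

Labor's share = 1 − 0.5 = 0.5.
Capital: 0.5 × 9.54 = 4.77 pp.
The labor force: 0.5 × 0.64 = 0.32 pp.
TFP growth = 6.07 − 5.09 = 0.98%.

0.980%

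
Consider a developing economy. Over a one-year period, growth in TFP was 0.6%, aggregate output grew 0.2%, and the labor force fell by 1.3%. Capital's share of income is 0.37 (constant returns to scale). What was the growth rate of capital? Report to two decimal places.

1.13%

Labor's share = 1 − 0.37 = 0.63.
gY = gA + 0.63×(-1.3) + 0.37×g.
0.37×g = 0.2 − 0.6 + 0.819 = 0.419.
g = 0.419 / 0.37 = 1.1324%.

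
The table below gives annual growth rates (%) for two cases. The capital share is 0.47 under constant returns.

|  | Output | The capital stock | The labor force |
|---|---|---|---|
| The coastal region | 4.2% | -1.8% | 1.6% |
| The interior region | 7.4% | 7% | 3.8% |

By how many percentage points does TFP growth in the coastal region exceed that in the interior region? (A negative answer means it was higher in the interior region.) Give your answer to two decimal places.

Labor's share = 1 − 0.47 = 0.53.
The coastal region: TFP = 4.2 + 0.846 − 0.848 = 4.198%.
The interior region: TFP = 7.4 − 3.29 − 2.014 = 2.096%.
Difference = 4.198 − (2.096) = 2.102 pp.

2.10 percentage points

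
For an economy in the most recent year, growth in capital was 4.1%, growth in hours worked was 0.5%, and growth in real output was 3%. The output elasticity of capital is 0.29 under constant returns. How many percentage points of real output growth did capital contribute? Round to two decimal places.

Contribution = share × growth = 0.29 × 4.1 = 1.189 pp.

1.19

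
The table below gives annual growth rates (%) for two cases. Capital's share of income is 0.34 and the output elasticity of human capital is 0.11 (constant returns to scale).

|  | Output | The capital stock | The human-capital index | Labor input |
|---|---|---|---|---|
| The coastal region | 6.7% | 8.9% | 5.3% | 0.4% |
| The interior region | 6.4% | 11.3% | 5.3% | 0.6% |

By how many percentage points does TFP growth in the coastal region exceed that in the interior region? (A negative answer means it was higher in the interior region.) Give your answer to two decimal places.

1.23 percentage points

Labor's share = 1 − 0.34 − 0.11 = 0.55.
The coastal region: TFP = 6.7 − 3.026 − 0.583 − 0.22 = 2.871%.
The interior region: TFP = 6.4 − 3.842 − 0.583 − 0.33 = 1.645%.
Difference = 2.871 − (1.645) = 1.226 pp.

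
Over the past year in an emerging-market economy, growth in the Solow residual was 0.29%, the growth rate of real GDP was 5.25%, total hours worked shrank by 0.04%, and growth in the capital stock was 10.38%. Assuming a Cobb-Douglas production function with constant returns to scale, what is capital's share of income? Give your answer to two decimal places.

gY = gA + α·gK + (1−α)·gL, so gY − gA − gL = α(gK − gL).
5.25 − 0.29 + 0.04 = α × (10.38 − (-0.04)).
5 = 10.42 α, so α = 0.4798.

α = 0.48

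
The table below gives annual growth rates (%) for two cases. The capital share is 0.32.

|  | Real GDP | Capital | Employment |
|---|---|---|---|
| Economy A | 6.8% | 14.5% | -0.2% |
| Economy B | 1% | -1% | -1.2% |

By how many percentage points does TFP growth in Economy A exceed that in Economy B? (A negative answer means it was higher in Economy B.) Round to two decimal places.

Labor's share = 1 − 0.32 = 0.68.
Economy A: TFP = 6.8 − 4.64 + 0.136 = 2.296%.
Economy B: TFP = 1 + 0.32 + 0.816 = 2.136%.
Difference = 2.296 − (2.136) = 0.16 pp.

0.16 percentage points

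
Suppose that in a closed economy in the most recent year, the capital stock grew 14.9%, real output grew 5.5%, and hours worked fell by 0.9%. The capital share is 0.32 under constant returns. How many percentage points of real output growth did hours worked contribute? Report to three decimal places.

-0.612 pp

Labor's share = 1 − 0.32 = 0.68.
Contribution = share × growth = 0.68 × (-0.9) = -0.612 pp.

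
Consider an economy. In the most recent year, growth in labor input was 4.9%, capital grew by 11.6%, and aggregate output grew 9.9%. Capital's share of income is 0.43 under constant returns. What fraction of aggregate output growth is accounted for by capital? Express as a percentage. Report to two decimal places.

Capital accounted for 50.38% of growth.

Capital contributed 0.43 × 11.6 = 4.988 pp.
Share of growth = 4.988 / 9.9 × 100 = 50.3838%.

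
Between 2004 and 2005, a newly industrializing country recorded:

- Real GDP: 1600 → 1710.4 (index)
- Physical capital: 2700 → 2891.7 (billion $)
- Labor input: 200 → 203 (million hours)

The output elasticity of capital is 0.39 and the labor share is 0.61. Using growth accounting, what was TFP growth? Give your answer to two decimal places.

TFP grew 3.22%.

Real GDP growth = (1710.4 − 1600) / 1600 = 6.9%.
Physical capital growth = (2891.7 − 2700) / 2700 = 7.1%.
Labor input growth = (203 − 200) / 200 = 1.5%.
Labor's share = 1 − 0.39 = 0.61.
Physical capital: 0.39 × 7.1 = 2.769 pp.
Labor input: 0.61 × 1.5 = 0.915 pp.
TFP growth = 6.9 − 3.684 = 3.216%.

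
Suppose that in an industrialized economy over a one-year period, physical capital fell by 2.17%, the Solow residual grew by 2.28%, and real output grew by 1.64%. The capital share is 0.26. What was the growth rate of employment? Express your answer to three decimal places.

Labor's share = 1 − 0.26 = 0.74.
gY = gA + 0.26×(-2.17) + 0.74×g.
0.74×g = 1.64 − 2.28 + 0.5642 = -0.0758.
g = -0.0758 / 0.74 = -0.10243%.

-0.102%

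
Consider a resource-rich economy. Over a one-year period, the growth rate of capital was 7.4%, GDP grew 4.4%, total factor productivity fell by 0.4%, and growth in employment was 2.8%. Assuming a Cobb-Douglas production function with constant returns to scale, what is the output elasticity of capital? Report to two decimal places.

gY = gA + α·gK + (1−α)·gL, so gY − gA − gL = α(gK − gL).
4.4 + 0.4 − 2.8 = α × (7.4 − 2.8).
2 = 4.6 α, so α = 0.4348.

α = 0.43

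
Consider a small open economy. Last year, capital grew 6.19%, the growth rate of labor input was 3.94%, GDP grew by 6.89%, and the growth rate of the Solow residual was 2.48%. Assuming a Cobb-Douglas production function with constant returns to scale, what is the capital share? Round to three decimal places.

gY = gA + α·gK + (1−α)·gL, so gY − gA − gL = α(gK − gL).
6.89 − 2.48 − 3.94 = α × (6.19 − 3.94).
0.47 = 2.25 α, so α = 0.20889.

0.209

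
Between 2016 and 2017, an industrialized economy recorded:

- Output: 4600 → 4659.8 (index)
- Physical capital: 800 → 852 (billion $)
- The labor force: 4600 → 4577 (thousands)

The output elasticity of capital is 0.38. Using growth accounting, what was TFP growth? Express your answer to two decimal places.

-0.86%

Output growth = (4659.8 − 4600) / 4600 = 1.3%.
Physical capital growth = (852 − 800) / 800 = 6.5%.
The labor force growth = (4577 − 4600) / 4600 = -0.5%.
Labor's share = 1 − 0.38 = 0.62.
Physical capital: 0.38 × 6.5 = 2.47 pp.
The labor force: 0.62 × (-0.5) = -0.31 pp.
TFP growth = 1.3 − 2.16 = -0.86%.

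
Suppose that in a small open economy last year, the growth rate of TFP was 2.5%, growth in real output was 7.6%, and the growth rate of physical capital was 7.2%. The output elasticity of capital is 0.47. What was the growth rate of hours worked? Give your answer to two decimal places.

Labor's share = 1 − 0.47 = 0.53.
gY = gA + 0.47×7.2 + 0.53×g.
0.53×g = 7.6 − 2.5 − 3.384 = 1.716.
g = 1.716 / 0.53 = 3.2377%.

Hours worked growth was 3.24%.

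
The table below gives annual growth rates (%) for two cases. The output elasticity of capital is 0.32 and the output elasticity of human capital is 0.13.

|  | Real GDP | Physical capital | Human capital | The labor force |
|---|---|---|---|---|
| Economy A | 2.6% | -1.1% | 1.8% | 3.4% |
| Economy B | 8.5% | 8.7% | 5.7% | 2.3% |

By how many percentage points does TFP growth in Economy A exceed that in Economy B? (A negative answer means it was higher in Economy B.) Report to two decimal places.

Labor's share = 1 − 0.32 − 0.13 = 0.55.
Economy A: TFP = 2.6 + 0.352 − 0.234 − 1.87 = 0.848%.
Economy B: TFP = 8.5 − 2.784 − 0.741 − 1.265 = 3.71%.
Difference = 0.848 − (3.71) = -2.862 pp.

-2.86 percentage points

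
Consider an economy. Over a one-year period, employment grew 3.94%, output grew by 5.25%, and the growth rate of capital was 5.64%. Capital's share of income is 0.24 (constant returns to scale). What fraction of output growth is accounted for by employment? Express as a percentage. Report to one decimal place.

57.0%

Labor's share = 1 − 0.24 = 0.76.
Employment contributed 0.76 × 3.94 = 2.9944 pp.
Share of growth = 2.9944 / 5.25 × 100 = 57.036%.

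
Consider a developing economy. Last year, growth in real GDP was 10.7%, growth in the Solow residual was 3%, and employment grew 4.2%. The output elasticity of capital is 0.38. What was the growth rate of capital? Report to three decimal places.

13.411%

Labor's share = 1 − 0.38 = 0.62.
gY = gA + 0.62×4.2 + 0.38×g.
0.38×g = 10.7 − 3 − 2.604 = 5.096.
g = 5.096 / 0.38 = 13.41053%.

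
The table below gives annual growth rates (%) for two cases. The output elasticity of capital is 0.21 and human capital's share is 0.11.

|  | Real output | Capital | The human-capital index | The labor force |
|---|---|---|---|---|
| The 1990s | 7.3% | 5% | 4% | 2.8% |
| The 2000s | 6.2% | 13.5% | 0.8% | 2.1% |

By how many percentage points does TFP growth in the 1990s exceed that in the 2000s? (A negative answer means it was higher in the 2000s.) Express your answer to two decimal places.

2.06 percentage points

Labor's share = 1 − 0.21 − 0.11 = 0.68.
The 1990s: TFP = 7.3 − 1.05 − 0.44 − 1.904 = 3.906%.
The 2000s: TFP = 6.2 − 2.835 − 0.088 − 1.428 = 1.849%.
Difference = 3.906 − (1.849) = 2.057 pp.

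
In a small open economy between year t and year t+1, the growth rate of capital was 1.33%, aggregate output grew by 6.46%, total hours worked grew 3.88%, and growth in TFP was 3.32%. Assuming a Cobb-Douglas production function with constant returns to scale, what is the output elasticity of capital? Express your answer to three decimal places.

gY = gA + α·gK + (1−α)·gL, so gY − gA − gL = α(gK − gL).
6.46 − 3.32 − 3.88 = α × (1.33 − 3.88).
-0.74 = -2.55 α, so α = 0.2902.

The output elasticity of capital is 0.290.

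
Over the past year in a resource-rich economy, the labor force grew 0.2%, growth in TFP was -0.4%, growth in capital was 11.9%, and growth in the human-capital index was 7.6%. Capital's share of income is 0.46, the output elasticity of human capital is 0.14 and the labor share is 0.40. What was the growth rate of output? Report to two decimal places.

Labor's share = 1 − 0.46 − 0.14 = 0.4.
Capital: 0.46 × 11.9 = 5.474 pp.
The human-capital index: 0.14 × 7.6 = 1.064 pp.
The labor force: 0.4 × 0.2 = 0.08 pp.
Output growth = -0.4 + 6.618 = 6.218%.

6.22%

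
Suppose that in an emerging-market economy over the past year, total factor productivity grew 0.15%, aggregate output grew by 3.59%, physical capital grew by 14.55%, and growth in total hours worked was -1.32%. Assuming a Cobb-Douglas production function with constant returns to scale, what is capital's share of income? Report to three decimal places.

0.300

gY = gA + α·gK + (1−α)·gL, so gY − gA − gL = α(gK − gL).
3.59 − 0.15 + 1.32 = α × (14.55 − (-1.32)).
4.76 = 15.87 α, so α = 0.29994.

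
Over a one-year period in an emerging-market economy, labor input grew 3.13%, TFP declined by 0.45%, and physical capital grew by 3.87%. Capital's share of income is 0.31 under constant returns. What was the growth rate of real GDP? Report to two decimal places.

Real GDP grew 2.91%.

Labor's share = 1 − 0.31 = 0.69.
Physical capital: 0.31 × 3.87 = 1.1997 pp.
Labor input: 0.69 × 3.13 = 2.1597 pp.
Output growth = -0.45 + 3.3594 = 2.9094%.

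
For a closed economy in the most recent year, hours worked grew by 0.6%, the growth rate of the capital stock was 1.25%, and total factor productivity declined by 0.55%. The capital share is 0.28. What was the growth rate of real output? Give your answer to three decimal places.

0.232%

Labor's share = 1 − 0.28 = 0.72.
The capital stock: 0.28 × 1.25 = 0.35 pp.
Hours worked: 0.72 × 0.6 = 0.432 pp.
Output growth = -0.55 + 0.782 = 0.232%.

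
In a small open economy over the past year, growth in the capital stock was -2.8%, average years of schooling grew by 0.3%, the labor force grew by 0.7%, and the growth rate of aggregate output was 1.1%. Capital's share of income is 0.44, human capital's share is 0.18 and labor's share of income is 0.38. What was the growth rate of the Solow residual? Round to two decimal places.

Labor's share = 1 − 0.44 − 0.18 = 0.38.
The capital stock: 0.44 × (-2.8) = -1.232 pp.
Average years of schooling: 0.18 × 0.3 = 0.054 pp.
The labor force: 0.38 × 0.7 = 0.266 pp.
TFP growth = 1.1 + 0.912 = 2.012%.

2.01%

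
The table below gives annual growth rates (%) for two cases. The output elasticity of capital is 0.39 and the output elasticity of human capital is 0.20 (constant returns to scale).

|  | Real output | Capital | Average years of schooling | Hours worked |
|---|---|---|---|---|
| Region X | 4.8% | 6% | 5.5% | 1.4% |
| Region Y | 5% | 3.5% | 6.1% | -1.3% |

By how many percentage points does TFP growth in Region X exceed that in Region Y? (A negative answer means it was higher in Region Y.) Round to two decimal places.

-2.16 percentage points

Labor's share = 1 − 0.39 − 0.2 = 0.41.
Region X: TFP = 4.8 − 2.34 − 1.1 − 0.574 = 0.786%.
Region Y: TFP = 5 − 1.365 − 1.22 + 0.533 = 2.948%.
Difference = 0.786 − (2.948) = -2.162 pp.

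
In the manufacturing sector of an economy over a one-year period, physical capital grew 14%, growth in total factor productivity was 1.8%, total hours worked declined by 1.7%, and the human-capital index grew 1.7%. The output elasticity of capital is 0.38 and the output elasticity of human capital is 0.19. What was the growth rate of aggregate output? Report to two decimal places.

6.71%

Labor's share = 1 − 0.38 − 0.19 = 0.43.
Physical capital: 0.38 × 14 = 5.32 pp.
The human-capital index: 0.19 × 1.7 = 0.323 pp.
Total hours worked: 0.43 × (-1.7) = -0.731 pp.
Output growth = 1.8 + 4.912 = 6.712%.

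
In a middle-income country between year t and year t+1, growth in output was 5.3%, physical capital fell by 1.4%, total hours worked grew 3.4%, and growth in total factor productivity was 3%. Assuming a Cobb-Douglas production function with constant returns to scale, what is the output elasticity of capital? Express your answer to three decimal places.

0.229

gY = gA + α·gK + (1−α)·gL, so gY − gA − gL = α(gK − gL).
5.3 − 3 − 3.4 = α × (-1.4 − 3.4).
-1.1 = -4.8 α, so α = 0.22917.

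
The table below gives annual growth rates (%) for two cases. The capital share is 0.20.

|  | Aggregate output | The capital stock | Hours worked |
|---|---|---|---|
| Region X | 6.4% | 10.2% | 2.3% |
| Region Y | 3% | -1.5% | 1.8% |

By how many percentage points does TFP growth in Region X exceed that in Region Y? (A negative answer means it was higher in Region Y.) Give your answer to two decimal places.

Labor's share = 1 − 0.2 = 0.8.
Region X: TFP = 6.4 − 2.04 − 1.84 = 2.52%.
Region Y: TFP = 3 + 0.3 − 1.44 = 1.86%.
Difference = 2.52 − (1.86) = 0.66 pp.

0.66 percentage points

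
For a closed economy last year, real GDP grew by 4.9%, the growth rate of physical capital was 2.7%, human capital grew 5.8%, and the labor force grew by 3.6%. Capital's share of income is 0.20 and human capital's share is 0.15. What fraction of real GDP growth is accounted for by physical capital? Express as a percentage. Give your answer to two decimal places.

Physical capital contributed 0.2 × 2.7 = 0.54 pp.
Share of growth = 0.54 / 4.9 × 100 = 11.0204%.

11.02%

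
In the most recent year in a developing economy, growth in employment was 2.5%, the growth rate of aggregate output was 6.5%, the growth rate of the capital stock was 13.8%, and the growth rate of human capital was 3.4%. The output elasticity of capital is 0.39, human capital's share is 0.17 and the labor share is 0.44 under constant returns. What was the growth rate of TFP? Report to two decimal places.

-0.56%

Labor's share = 1 − 0.39 − 0.17 = 0.44.
The capital stock: 0.39 × 13.8 = 5.382 pp.
Human capital: 0.17 × 3.4 = 0.578 pp.
Employment: 0.44 × 2.5 = 1.1 pp.
TFP growth = 6.5 − 7.06 = -0.56%.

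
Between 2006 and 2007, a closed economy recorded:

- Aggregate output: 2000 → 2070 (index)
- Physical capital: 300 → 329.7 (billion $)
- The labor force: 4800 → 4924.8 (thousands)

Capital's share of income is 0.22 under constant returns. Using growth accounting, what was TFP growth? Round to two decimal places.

Aggregate output growth = (2070 − 2000) / 2000 = 3.5%.
Physical capital growth = (329.7 − 300) / 300 = 9.9%.
The labor force growth = (4924.8 − 4800) / 4800 = 2.6%.
Labor's share = 1 − 0.22 = 0.78.
Physical capital: 0.22 × 9.9 = 2.178 pp.
The labor force: 0.78 × 2.6 = 2.028 pp.
TFP growth = 3.5 − 4.206 = -0.706%.

-0.71%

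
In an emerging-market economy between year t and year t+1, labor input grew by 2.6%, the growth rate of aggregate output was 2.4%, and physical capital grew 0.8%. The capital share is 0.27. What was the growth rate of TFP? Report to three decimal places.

0.286%

Labor's share = 1 − 0.27 = 0.73.
Physical capital: 0.27 × 0.8 = 0.216 pp.
Labor input: 0.73 × 2.6 = 1.898 pp.
TFP growth = 2.4 − 2.114 = 0.286%.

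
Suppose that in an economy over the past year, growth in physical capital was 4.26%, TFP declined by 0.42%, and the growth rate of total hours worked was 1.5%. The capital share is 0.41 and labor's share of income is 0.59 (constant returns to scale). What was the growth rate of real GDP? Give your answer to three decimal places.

Real GDP grew 2.212%.

Labor's share = 1 − 0.41 = 0.59.
Physical capital: 0.41 × 4.26 = 1.7466 pp.
Total hours worked: 0.59 × 1.5 = 0.885 pp.
Output growth = -0.42 + 2.6316 = 2.2116%.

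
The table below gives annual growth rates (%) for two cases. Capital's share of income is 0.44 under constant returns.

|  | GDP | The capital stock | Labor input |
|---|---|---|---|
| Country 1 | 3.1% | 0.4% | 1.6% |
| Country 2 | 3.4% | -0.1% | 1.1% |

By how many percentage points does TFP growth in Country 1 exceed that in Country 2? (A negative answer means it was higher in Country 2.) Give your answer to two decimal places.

-0.80 percentage points

Labor's share = 1 − 0.44 = 0.56.
Country 1: TFP = 3.1 − 0.176 − 0.896 = 2.028%.
Country 2: TFP = 3.4 + 0.044 − 0.616 = 2.828%.
Difference = 2.028 − (2.828) = -0.8 pp.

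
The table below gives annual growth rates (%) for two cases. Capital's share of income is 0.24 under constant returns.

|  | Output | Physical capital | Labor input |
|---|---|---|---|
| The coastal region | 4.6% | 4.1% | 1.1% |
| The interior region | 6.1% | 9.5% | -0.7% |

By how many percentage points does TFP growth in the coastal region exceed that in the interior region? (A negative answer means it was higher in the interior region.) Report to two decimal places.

Labor's share = 1 − 0.24 = 0.76.
The coastal region: TFP = 4.6 − 0.984 − 0.836 = 2.78%.
The interior region: TFP = 6.1 − 2.28 + 0.532 = 4.352%.
Difference = 2.78 − (4.352) = -1.572 pp.

-1.57 percentage points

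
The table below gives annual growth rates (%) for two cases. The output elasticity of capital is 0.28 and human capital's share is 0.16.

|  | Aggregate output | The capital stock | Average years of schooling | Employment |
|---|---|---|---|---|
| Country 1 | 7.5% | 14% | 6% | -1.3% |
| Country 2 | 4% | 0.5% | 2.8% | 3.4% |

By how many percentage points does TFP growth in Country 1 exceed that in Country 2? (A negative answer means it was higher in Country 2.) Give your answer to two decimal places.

Labor's share = 1 − 0.28 − 0.16 = 0.56.
Country 1: TFP = 7.5 − 3.92 − 0.96 + 0.728 = 3.348%.
Country 2: TFP = 4 − 0.14 − 0.448 − 1.904 = 1.508%.
Difference = 3.348 − (1.508) = 1.84 pp.

1.84 percentage points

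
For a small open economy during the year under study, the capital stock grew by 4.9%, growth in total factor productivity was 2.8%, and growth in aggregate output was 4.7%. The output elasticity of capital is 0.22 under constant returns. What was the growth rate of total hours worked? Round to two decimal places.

Labor's share = 1 − 0.22 = 0.78.
gY = gA + 0.22×4.9 + 0.78×g.
0.78×g = 4.7 − 2.8 − 1.078 = 0.822.
g = 0.822 / 0.78 = 1.0538%.

1.05%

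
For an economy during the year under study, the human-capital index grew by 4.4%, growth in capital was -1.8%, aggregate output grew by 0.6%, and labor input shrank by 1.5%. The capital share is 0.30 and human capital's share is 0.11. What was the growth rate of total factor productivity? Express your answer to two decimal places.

Labor's share = 1 − 0.3 − 0.11 = 0.59.
Capital: 0.3 × (-1.8) = -0.54 pp.
The human-capital index: 0.11 × 4.4 = 0.484 pp.
Labor input: 0.59 × (-1.5) = -0.885 pp.
TFP growth = 0.6 + 0.941 = 1.541%.

1.54%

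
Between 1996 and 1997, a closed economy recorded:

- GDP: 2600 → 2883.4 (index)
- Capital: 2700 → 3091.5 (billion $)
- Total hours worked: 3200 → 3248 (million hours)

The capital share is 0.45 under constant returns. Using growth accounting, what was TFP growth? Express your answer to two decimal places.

TFP growth was 3.55%.

GDP growth = (2883.4 − 2600) / 2600 = 10.9%.
Capital growth = (3091.5 − 2700) / 2700 = 14.5%.
Total hours worked growth = (3248 − 3200) / 3200 = 1.5%.
Labor's share = 1 − 0.45 = 0.55.
Capital: 0.45 × 14.5 = 6.525 pp.
Total hours worked: 0.55 × 1.5 = 0.825 pp.
TFP growth = 10.9 − 7.35 = 3.55%.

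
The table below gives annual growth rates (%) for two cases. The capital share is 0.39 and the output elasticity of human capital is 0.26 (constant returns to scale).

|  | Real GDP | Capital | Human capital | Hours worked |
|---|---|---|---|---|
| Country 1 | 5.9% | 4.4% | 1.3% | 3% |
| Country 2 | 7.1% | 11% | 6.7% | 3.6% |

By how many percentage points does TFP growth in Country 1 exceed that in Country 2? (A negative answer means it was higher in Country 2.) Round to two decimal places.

2.99 percentage points

Labor's share = 1 − 0.39 − 0.26 = 0.35.
Country 1: TFP = 5.9 − 1.716 − 0.338 − 1.05 = 2.796%.
Country 2: TFP = 7.1 − 4.29 − 1.742 − 1.26 = -0.192%.
Difference = 2.796 − (-0.192) = 2.988 pp.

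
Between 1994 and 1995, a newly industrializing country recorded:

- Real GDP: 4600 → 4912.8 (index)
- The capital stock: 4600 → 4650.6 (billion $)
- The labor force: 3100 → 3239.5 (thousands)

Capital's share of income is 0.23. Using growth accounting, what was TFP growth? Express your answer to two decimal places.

Real GDP growth = (4912.8 − 4600) / 4600 = 6.8%.
The capital stock growth = (4650.6 − 4600) / 4600 = 1.1%.
The labor force growth = (3239.5 − 3100) / 3100 = 4.5%.
Labor's share = 1 − 0.23 = 0.77.
The capital stock: 0.23 × 1.1 = 0.253 pp.
The labor force: 0.77 × 4.5 = 3.465 pp.
TFP growth = 6.8 − 3.718 = 3.082%.

TFP growth was 3.08%.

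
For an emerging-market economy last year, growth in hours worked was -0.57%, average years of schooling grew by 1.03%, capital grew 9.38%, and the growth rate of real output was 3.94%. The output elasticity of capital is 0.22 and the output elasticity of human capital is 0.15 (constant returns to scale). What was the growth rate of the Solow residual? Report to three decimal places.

The Solow residual grew 2.081%.

Labor's share = 1 − 0.22 − 0.15 = 0.63.
Capital: 0.22 × 9.38 = 2.0636 pp.
Average years of schooling: 0.15 × 1.03 = 0.1545 pp.
Hours worked: 0.63 × (-0.57) = -0.3591 pp.
TFP growth = 3.94 − 1.859 = 2.081%.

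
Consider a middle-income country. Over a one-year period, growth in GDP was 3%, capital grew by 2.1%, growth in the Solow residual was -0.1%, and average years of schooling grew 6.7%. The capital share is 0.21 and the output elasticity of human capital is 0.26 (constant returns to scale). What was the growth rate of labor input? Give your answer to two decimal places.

1.73%

Labor's share = 1 − 0.21 − 0.26 = 0.53.
gY = gA + 0.21×2.1 + 0.26×6.7 + 0.53×g.
0.53×g = 3 + 0.1 − 2.183 = 0.917.
g = 0.917 / 0.53 = 1.7302%.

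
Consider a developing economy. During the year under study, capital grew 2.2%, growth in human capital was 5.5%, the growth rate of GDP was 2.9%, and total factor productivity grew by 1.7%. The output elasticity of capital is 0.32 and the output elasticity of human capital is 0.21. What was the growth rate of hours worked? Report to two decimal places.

-1.40%

Labor's share = 1 − 0.32 − 0.21 = 0.47.
gY = gA + 0.32×2.2 + 0.21×5.5 + 0.47×g.
0.47×g = 2.9 − 1.7 − 1.859 = -0.659.
g = -0.659 / 0.47 = -1.4021%.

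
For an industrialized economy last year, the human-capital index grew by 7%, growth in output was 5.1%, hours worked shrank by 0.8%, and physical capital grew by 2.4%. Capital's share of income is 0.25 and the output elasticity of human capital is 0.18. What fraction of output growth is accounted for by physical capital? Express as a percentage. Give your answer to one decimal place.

Physical capital contributed 0.25 × 2.4 = 0.6 pp.
Share of growth = 0.6 / 5.1 × 100 = 11.765%.

11.8%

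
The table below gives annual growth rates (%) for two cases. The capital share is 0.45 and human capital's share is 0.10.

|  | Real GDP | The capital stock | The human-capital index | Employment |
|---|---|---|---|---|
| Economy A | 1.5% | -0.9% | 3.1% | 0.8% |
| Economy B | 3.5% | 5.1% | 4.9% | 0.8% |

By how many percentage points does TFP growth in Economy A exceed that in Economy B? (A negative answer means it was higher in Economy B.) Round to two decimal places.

0.88 percentage points

Labor's share = 1 − 0.45 − 0.1 = 0.45.
Economy A: TFP = 1.5 + 0.405 − 0.31 − 0.36 = 1.235%.
Economy B: TFP = 3.5 − 2.295 − 0.49 − 0.36 = 0.355%.
Difference = 1.235 − (0.355) = 0.88 pp.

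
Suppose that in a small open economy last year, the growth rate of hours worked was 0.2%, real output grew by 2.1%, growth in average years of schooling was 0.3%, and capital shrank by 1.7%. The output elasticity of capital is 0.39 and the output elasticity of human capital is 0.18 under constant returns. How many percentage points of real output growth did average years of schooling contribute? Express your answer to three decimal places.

0.054 percentage points

Contribution = share × growth = 0.18 × 0.3 = 0.054 pp.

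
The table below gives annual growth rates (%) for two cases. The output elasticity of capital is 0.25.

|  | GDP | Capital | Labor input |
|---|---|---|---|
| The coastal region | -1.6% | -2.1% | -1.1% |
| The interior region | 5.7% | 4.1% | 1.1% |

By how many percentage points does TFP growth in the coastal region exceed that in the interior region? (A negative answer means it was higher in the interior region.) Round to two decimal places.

Labor's share = 1 − 0.25 = 0.75.
The coastal region: TFP = -1.6 + 0.525 + 0.825 = -0.25%.
The interior region: TFP = 5.7 − 1.025 − 0.825 = 3.85%.
Difference = -0.25 − (3.85) = -4.1 pp.

-4.10 percentage points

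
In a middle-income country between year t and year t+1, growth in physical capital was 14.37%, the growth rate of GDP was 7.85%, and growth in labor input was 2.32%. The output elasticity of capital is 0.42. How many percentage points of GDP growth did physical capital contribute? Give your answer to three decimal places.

Contribution = share × growth = 0.42 × 14.37 = 6.0354 pp.

6.035 percentage points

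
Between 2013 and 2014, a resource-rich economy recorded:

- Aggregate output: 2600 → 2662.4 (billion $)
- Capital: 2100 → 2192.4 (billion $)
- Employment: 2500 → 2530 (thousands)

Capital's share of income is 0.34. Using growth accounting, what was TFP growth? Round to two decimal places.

TFP growth was 0.11%.

Aggregate output growth = (2662.4 − 2600) / 2600 = 2.4%.
Capital growth = (2192.4 − 2100) / 2100 = 4.4%.
Employment growth = (2530 − 2500) / 2500 = 1.2%.
Labor's share = 1 − 0.34 = 0.66.
Capital: 0.34 × 4.4 = 1.496 pp.
Employment: 0.66 × 1.2 = 0.792 pp.
TFP growth = 2.4 − 2.288 = 0.112%.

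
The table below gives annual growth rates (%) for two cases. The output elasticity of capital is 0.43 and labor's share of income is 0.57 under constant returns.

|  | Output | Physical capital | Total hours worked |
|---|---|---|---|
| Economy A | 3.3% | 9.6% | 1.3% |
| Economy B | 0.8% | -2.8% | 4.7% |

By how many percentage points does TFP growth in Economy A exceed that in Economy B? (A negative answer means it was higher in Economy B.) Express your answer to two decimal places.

-0.89 percentage points

Labor's share = 1 − 0.43 = 0.57.
Economy A: TFP = 3.3 − 4.128 − 0.741 = -1.569%.
Economy B: TFP = 0.8 + 1.204 − 2.679 = -0.675%.
Difference = -1.569 − (-0.675) = -0.894 pp.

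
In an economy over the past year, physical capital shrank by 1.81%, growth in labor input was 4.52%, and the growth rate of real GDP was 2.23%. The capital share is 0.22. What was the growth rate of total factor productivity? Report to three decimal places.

Labor's share = 1 − 0.22 = 0.78.
Physical capital: 0.22 × (-1.81) = -0.3982 pp.
Labor input: 0.78 × 4.52 = 3.5256 pp.
TFP growth = 2.23 − 3.1274 = -0.8974%.

-0.897%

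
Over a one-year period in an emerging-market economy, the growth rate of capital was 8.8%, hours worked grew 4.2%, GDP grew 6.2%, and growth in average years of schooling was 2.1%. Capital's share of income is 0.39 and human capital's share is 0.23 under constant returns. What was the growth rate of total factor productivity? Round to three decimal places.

Labor's share = 1 − 0.39 − 0.23 = 0.38.
Capital: 0.39 × 8.8 = 3.432 pp.
Average years of schooling: 0.23 × 2.1 = 0.483 pp.
Hours worked: 0.38 × 4.2 = 1.596 pp.
TFP growth = 6.2 − 5.511 = 0.689%.

Total factor productivity grew 0.689%.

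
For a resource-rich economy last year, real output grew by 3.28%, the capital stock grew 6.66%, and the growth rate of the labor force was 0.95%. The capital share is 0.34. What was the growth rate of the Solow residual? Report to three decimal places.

0.389%

Labor's share = 1 − 0.34 = 0.66.
The capital stock: 0.34 × 6.66 = 2.2644 pp.
The labor force: 0.66 × 0.95 = 0.627 pp.
TFP growth = 3.28 − 2.8914 = 0.3886%.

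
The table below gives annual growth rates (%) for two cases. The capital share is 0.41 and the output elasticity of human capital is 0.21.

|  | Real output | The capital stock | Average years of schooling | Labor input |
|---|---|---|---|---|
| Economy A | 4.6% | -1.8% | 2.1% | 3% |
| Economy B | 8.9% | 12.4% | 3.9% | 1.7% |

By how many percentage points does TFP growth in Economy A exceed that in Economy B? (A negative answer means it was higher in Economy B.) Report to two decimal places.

Labor's share = 1 − 0.41 − 0.21 = 0.38.
Economy A: TFP = 4.6 + 0.738 − 0.441 − 1.14 = 3.757%.
Economy B: TFP = 8.9 − 5.084 − 0.819 − 0.646 = 2.351%.
Difference = 3.757 − (2.351) = 1.406 pp.

1.41 percentage points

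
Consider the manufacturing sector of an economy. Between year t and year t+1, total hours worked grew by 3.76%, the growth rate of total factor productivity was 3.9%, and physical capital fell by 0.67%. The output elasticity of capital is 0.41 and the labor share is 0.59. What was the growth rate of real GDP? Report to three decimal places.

Labor's share = 1 − 0.41 = 0.59.
Physical capital: 0.41 × (-0.67) = -0.2747 pp.
Total hours worked: 0.59 × 3.76 = 2.2184 pp.
Output growth = 3.9 + 1.9437 = 5.8437%.

Real GDP grew 5.844%.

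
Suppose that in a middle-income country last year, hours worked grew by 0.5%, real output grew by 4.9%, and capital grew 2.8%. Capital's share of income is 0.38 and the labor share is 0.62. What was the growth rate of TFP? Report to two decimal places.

Labor's share = 1 − 0.38 = 0.62.
Capital: 0.38 × 2.8 = 1.064 pp.
Hours worked: 0.62 × 0.5 = 0.31 pp.
TFP growth = 4.9 − 1.374 = 3.526%.

3.53%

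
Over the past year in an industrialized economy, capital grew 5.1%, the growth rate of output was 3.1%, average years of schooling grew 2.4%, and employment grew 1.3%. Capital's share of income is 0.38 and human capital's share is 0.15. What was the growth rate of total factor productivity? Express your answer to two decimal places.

Labor's share = 1 − 0.38 − 0.15 = 0.47.
Capital: 0.38 × 5.1 = 1.938 pp.
Average years of schooling: 0.15 × 2.4 = 0.36 pp.
Employment: 0.47 × 1.3 = 0.611 pp.
TFP growth = 3.1 − 2.909 = 0.191%.

0.19%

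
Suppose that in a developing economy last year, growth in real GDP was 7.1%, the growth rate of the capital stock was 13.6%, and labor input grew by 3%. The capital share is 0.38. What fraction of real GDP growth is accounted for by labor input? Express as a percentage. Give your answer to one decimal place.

Labor's share = 1 − 0.38 = 0.62.
Labor input contributed 0.62 × 3 = 1.86 pp.
Share of growth = 1.86 / 7.1 × 100 = 26.197%.

26.2%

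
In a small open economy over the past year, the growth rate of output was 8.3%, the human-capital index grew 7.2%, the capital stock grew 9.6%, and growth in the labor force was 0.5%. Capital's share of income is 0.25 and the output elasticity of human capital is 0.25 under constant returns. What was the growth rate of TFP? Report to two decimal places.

TFP growth was 3.85%.

Labor's share = 1 − 0.25 − 0.25 = 0.5.
The capital stock: 0.25 × 9.6 = 2.4 pp.
The human-capital index: 0.25 × 7.2 = 1.8 pp.
The labor force: 0.5 × 0.5 = 0.25 pp.
TFP growth = 8.3 − 4.45 = 3.85%.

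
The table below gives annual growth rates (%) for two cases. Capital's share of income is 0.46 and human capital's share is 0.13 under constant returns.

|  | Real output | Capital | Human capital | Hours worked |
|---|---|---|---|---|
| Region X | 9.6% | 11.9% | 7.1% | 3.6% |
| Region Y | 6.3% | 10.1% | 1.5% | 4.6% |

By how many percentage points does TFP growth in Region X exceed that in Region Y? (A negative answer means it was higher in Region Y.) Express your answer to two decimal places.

Labor's share = 1 − 0.46 − 0.13 = 0.41.
Region X: TFP = 9.6 − 5.474 − 0.923 − 1.476 = 1.727%.
Region Y: TFP = 6.3 − 4.646 − 0.195 − 1.886 = -0.427%.
Difference = 1.727 − (-0.427) = 2.154 pp.

2.15 percentage points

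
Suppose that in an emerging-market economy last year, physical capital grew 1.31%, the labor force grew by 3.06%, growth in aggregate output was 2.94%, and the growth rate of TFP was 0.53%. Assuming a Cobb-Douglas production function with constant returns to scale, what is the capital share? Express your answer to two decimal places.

gY = gA + α·gK + (1−α)·gL, so gY − gA − gL = α(gK − gL).
2.94 − 0.53 − 3.06 = α × (1.31 − 3.06).
-0.65 = -1.75 α, so α = 0.3714.

α = 0.37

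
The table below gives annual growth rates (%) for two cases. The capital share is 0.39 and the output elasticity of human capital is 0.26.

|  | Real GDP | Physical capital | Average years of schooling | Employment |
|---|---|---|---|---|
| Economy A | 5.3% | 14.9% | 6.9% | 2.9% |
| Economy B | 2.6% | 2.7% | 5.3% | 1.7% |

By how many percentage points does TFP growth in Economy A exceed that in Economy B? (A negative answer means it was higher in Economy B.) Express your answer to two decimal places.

-2.89 percentage points

Labor's share = 1 − 0.39 − 0.26 = 0.35.
Economy A: TFP = 5.3 − 5.811 − 1.794 − 1.015 = -3.32%.
Economy B: TFP = 2.6 − 1.053 − 1.378 − 0.595 = -0.426%.
Difference = -3.32 − (-0.426) = -2.894 pp.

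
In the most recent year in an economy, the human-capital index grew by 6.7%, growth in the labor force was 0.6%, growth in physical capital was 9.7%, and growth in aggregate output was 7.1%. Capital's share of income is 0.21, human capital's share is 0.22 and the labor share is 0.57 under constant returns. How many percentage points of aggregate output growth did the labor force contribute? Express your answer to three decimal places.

Labor's share = 1 − 0.21 − 0.22 = 0.57.
Contribution = share × growth = 0.57 × 0.6 = 0.342 pp.

0.342 percentage points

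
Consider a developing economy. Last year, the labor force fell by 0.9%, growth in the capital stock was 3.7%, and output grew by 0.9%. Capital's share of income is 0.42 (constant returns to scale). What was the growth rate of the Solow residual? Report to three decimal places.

-0.132%

Labor's share = 1 − 0.42 = 0.58.
The capital stock: 0.42 × 3.7 = 1.554 pp.
The labor force: 0.58 × (-0.9) = -0.522 pp.
TFP growth = 0.9 − 1.032 = -0.132%.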